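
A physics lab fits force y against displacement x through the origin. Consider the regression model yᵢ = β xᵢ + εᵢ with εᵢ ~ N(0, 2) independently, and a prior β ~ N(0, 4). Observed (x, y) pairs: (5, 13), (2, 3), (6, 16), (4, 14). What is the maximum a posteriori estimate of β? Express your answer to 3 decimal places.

β̂_MAP = 2.736

log p(β | y) = −Σ(yᵢ − βxᵢ)²/(2·2) − β²/(2·4) + const.
Setting the derivative to zero: Σxᵢ(yᵢ − βxᵢ)/2 − β/4 = 0, so β = Σxᵢyᵢ / (Σxᵢ² + σ²/τ²).
Σxᵢyᵢ = 5·13 + 2·3 + 6·16 + 4·14 = 223; Σxᵢ² = 81; σ²/τ² = 0.5.
β̂_MAP = 223 / (81 + 0.5) = 223/81.5 ≈ 2.736.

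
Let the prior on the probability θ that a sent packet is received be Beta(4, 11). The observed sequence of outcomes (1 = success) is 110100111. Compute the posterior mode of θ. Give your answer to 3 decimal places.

θ̂_MAP = 0.409

Prior: Beta(4, 11).
Data: 6 successes in 9 trials (from the sequence). The binomial likelihood contributes θ^6(1−θ)^3, so the posterior is Beta(4+6, 11+3) = Beta(10, 14).
For Beta(a, b) with a, b > 1 the mode is (a−1)/(a+b−2) = 9/22 ≈ 0.409.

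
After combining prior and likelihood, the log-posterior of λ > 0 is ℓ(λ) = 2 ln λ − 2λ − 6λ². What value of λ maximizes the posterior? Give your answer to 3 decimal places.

λ̂_MAP = 0.333

ℓ'(λ) = 2/λ − 2 − 12λ. Setting this to zero and multiplying by λ: 12λ² + 2λ − 2 = 0.
λ = (−2 + √(2² + 4·12·2)) / (2·12) = (−2 + √100) / 24 = (−2 + 10)/24 = 1/3.
ℓ''(λ) = −2/λ² − 12 < 0, confirming a maximum.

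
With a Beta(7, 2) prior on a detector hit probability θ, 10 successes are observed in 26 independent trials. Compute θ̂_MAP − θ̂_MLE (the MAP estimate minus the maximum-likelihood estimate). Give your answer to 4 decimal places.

Posterior is Beta(17, 18); MAP = (17−1)/(35−2) = 16/33 ≈ 0.48485.
MLE ignores the prior: θ̂_MLE = k/n = 10/26 ≈ 0.38462.
Difference = 16/33 − 10/26 = 43/429 ≈ 0.1002.

MAP − MLE = 0.1002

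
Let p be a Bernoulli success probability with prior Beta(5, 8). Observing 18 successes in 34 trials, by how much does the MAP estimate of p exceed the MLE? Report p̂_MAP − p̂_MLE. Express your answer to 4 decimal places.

MAP − MLE = -0.0405

Posterior is Beta(23, 24); MAP = (23−1)/(47−2) = 22/45 ≈ 0.48889.
MLE ignores the prior: p̂_MLE = k/n = 18/34 ≈ 0.52941.
Difference = 22/45 − 18/34 = -31/765 ≈ -0.0405.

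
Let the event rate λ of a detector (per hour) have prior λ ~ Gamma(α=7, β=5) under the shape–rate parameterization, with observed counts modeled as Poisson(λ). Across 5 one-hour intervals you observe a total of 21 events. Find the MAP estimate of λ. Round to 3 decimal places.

λ̂_MAP = 2.700

Σxᵢ = 21, n = 5.
Posterior ∝ λ^6e^(−5λ) · λ^21e^(−5λ) = λ^27e^(−10λ), i.e. Gamma(shape=28, rate=10).
The mode of a Gamma(a, b) with a ≥ 1 (shape–rate) is (a−1)/b = 27/10 ≈ 2.700.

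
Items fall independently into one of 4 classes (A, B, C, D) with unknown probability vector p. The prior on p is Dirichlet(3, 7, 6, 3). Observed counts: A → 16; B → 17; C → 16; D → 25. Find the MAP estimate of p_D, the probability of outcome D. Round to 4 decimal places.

MAP estimate of p_D = 0.3034

The posterior is Dirichlet(αᵢ + nᵢ) = Dirichlet(19, 24, 22, 28).
For a Dirichlet(a₁,…,a_K) with all aᵢ > 1, the mode has j-th component (aⱼ − 1)/(Σaᵢ − K).
Here Σaᵢ = 93 and K = 4, so p_D = (28 − 1)/(93 − 4) = 27/89 ≈ 0.3034.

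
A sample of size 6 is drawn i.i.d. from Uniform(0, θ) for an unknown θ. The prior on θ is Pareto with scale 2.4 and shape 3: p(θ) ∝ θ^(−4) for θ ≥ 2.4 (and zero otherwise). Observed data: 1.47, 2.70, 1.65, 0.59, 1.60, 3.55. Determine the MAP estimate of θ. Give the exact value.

The Uniform(0, θ) likelihood is θ^(−n) for θ ≥ max(xᵢ), zero otherwise. Here max(xᵢ) = 3.55.
Posterior ∝ θ^(−4) · θ^(−6) = θ^(−10) on θ ≥ max(2.4, 3.55) = 3.55.
This density is strictly decreasing in θ, so the posterior mode lies at the lower boundary of the support.

θ̂_MAP = 3.55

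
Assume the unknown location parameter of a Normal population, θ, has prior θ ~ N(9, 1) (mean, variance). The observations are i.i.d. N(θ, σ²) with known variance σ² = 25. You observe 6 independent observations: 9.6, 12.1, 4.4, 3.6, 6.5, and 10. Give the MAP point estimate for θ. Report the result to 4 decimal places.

θ̂_MAP = 8.7484

n = 6; x̄ = (9.6 + 12.1 + 4.4 + 3.6 + 6.5 + 10)/6 = 46.2/6 = 7.7.
For a Normal prior and Normal likelihood with known variance, the posterior is Normal; its mode equals its mean, the precision-weighted average.
Prior precision 1/σ₀² = 1/1 = 1; data precision n/σ² = 6/25 = 0.24.
θ̂ = (1·9 + 0.24·7.7) / (1 + 0.24) = 10.848/1.24 = 1356/155 ≈ 8.7484.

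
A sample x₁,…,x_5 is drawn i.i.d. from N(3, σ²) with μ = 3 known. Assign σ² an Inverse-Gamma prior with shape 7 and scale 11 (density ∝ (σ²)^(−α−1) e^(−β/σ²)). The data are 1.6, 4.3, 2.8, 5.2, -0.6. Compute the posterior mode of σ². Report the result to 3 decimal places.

σ̂²_MAP = 2.071

Sum of squared deviations about the known mean: SS = (1.6−3)² + (4.3−3)² + (2.8−3)² + (5.2−3)² + (-0.6−3)² = 21.49.
The Normal likelihood contributes (σ²)^(−n/2) exp(−SS/(2σ²)), so the posterior is Inverse-Gamma(α + n/2, β + SS/2) = Inverse-Gamma(9.5, 21.745).
The mode of Inverse-Gamma(a, b) is b/(a+1) = 21.745/10.5 ≈ 2.071.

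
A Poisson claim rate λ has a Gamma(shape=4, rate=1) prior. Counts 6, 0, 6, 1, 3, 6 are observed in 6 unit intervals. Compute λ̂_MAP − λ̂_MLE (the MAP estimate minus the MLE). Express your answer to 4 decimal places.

MAP − MLE = -0.0952

Σxᵢ = 22. Posterior is Gamma(26, 7); MAP = (26−1)/7 = 25/7 ≈ 3.57143.
MLE = x̄ = 22/6 ≈ 3.66667.
Difference = 25/7 − 22/6 = -2/21 ≈ -0.0952.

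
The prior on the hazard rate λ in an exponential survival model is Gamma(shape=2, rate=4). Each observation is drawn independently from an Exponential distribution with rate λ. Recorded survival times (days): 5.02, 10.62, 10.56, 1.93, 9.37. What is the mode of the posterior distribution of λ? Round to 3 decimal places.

The Exponential(rate=λ) likelihood is ∝ λ^n e^(−λΣtᵢ). Here n = 5 and Σtᵢ = 5.02 + 10.62 + 10.56 + 1.93 + 9.37 = 37.50.
Posterior ∝ λe^(−4λ) · λ^5e^(−37.50λ) = λ^6e^(−41.50λ), i.e. Gamma(7, 41.50).
Mode = (a−1)/b = 6/41.50 ≈ 0.145.

λ̂_MAP = 0.145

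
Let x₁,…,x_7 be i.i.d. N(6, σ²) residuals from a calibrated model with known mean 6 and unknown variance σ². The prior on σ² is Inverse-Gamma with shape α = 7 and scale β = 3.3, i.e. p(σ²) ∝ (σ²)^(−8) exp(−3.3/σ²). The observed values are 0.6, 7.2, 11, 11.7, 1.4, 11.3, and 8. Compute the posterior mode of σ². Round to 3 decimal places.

Sum of squared deviations about the known mean: SS = (0.6−6)² + (7.2−6)² + (11−6)² + (11.7−6)² + (1.4−6)² + (11.3−6)² + (8−6)² = 141.34.
The Normal likelihood contributes (σ²)^(−n/2) exp(−SS/(2σ²)), so the posterior is Inverse-Gamma(α + n/2, β + SS/2) = Inverse-Gamma(10.5, 73.97).
The mode of Inverse-Gamma(a, b) is b/(a+1) = 73.97/11.5 ≈ 6.432.

σ̂²_MAP = 6.432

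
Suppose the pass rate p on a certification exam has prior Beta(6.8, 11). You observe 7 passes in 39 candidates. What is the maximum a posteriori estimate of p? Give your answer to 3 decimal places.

Prior: Beta(6.8, 11).
Data: 7 successes in 39 trials. The binomial likelihood contributes p^7(1−p)^32, so the posterior is Beta(6.8+7, 11+32) = Beta(13.8, 43).
For Beta(a, b) with a, b > 1 the mode is (a−1)/(a+b−2) = 12.8/54.8 ≈ 0.234.

p̂_MAP = 0.234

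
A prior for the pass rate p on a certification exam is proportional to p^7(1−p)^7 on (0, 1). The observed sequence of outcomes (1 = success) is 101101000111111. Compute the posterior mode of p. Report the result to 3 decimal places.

The prior density ∝ p^7(1−p)^7 is the kernel of Beta(8, 8).
Data: 10 successes in 15 trials (from the sequence). The binomial likelihood contributes p^10(1−p)^5, so the posterior is Beta(8+10, 8+5) = Beta(18, 13).
For Beta(a, b) with a, b > 1 the mode is (a−1)/(a+b−2) = 17/29 ≈ 0.586.

p̂_MAP = 0.586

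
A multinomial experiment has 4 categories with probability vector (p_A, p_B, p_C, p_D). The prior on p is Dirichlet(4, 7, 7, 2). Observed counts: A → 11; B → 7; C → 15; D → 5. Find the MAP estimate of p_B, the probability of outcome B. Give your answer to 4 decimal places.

The posterior is Dirichlet(αᵢ + nᵢ) = Dirichlet(15, 14, 22, 7).
For a Dirichlet(a₁,…,a_K) with all aᵢ > 1, the mode has j-th component (aⱼ − 1)/(Σaᵢ − K).
Here Σaᵢ = 58 and K = 4, so p_B = (14 − 1)/(58 − 4) = 13/54 ≈ 0.2407.

MAP estimate of p_B = 0.2407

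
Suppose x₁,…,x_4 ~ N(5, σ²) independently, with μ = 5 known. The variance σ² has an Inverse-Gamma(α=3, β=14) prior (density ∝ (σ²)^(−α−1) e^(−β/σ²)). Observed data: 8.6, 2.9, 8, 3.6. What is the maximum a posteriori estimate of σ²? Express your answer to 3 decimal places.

σ̂²_MAP = 4.694

Sum of squared deviations about the known mean: SS = (8.6−5)² + (2.9−5)² + (8−5)² + (3.6−5)² = 28.33.
The Normal likelihood contributes (σ²)^(−n/2) exp(−SS/(2σ²)), so the posterior is Inverse-Gamma(α + n/2, β + SS/2) = Inverse-Gamma(5, 28.165).
The mode of Inverse-Gamma(a, b) is b/(a+1) = 28.165/6 ≈ 4.694.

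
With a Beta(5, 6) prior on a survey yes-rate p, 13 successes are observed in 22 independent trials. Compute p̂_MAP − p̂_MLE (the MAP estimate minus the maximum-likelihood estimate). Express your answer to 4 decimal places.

MAP − MLE = -0.0425

Posterior is Beta(18, 15); MAP = (18−1)/(33−2) = 17/31 ≈ 0.54839.
MLE ignores the prior: p̂_MLE = k/n = 13/22 ≈ 0.59091.
Difference = 17/31 − 13/22 = -29/682 ≈ -0.0425.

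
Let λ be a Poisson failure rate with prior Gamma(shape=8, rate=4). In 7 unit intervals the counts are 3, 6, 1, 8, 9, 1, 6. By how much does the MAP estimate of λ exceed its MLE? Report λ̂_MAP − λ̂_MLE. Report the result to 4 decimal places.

Σxᵢ = 34. Posterior is Gamma(42, 11); MAP = (42−1)/11 = 41/11 ≈ 3.72727.
MLE = x̄ = 34/7 ≈ 4.85714.
Difference = 41/11 − 34/7 = -87/77 ≈ -1.1299.

MAP − MLE = -1.1299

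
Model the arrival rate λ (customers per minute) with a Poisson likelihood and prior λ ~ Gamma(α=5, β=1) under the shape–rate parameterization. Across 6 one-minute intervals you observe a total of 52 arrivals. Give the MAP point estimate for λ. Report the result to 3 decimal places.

λ̂_MAP = 8.000

Σxᵢ = 52, n = 6.
Posterior ∝ λ^4e^(−1λ) · λ^52e^(−6λ) = λ^56e^(−7λ), i.e. Gamma(shape=57, rate=7).
The mode of a Gamma(a, b) with a ≥ 1 (shape–rate) is (a−1)/b = 56/7 ≈ 8.000.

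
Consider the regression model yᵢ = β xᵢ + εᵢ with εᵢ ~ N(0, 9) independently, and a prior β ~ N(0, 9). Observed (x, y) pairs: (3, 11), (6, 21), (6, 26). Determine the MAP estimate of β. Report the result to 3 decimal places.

β̂_MAP = 3.841

log p(β | y) = −Σ(yᵢ − βxᵢ)²/(2·9) − β²/(2·9) + const.
Setting the derivative to zero: Σxᵢ(yᵢ − βxᵢ)/9 − β/9 = 0, so β = Σxᵢyᵢ / (Σxᵢ² + σ²/τ²).
Σxᵢyᵢ = 3·11 + 6·21 + 6·26 = 315; Σxᵢ² = 81; σ²/τ² = 1.
β̂_MAP = 315 / (81 + 1) = 315/82 ≈ 3.841.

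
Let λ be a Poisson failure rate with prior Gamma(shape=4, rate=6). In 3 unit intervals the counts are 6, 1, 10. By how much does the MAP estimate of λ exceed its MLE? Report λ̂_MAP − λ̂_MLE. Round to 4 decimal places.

MAP − MLE = -3.4444

Σxᵢ = 17. Posterior is Gamma(21, 9); MAP = (21−1)/9 = 20/9 ≈ 2.22222.
MLE = x̄ = 17/3 ≈ 5.66667.
Difference = 20/9 − 17/3 = -31/9 ≈ -3.4444.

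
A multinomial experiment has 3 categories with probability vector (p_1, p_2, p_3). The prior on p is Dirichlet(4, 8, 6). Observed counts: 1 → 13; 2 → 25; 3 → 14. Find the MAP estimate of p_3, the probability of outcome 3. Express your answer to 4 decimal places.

MAP estimate: 0.2836

The posterior is Dirichlet(αᵢ + nᵢ) = Dirichlet(17, 33, 20).
For a Dirichlet(a₁,…,a_K) with all aᵢ > 1, the mode has j-th component (aⱼ − 1)/(Σaᵢ − K).
Here Σaᵢ = 70 and K = 3, so p_3 = (20 − 1)/(70 − 3) = 19/67 ≈ 0.2836.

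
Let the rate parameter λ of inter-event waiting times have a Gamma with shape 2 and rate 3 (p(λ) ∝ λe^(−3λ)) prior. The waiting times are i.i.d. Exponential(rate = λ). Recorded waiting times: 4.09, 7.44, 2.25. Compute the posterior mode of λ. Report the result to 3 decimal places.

λ̂_MAP = 0.238

The Exponential(rate=λ) likelihood is ∝ λ^n e^(−λΣtᵢ). Here n = 3 and Σtᵢ = 4.09 + 7.44 + 2.25 = 13.78.
Posterior ∝ λe^(−3λ) · λ^3e^(−13.78λ) = λ^4e^(−16.78λ), i.e. Gamma(5, 16.78).
Mode = (a−1)/b = 4/16.78 ≈ 0.238.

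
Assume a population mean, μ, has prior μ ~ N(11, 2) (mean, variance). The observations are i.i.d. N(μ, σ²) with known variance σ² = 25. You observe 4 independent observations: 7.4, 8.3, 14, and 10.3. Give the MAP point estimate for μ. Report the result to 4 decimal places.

n = 4; x̄ = (7.4 + 8.3 + 14 + 10.3)/4 = 40/4 = 10.
For a Normal prior and Normal likelihood with known variance, the posterior is Normal; its mode equals its mean, the precision-weighted average.
Prior precision 1/σ₀² = 1/2 = 0.5; data precision n/σ² = 4/25 = 0.16.
μ̂ = (0.5·11 + 0.16·10) / (0.5 + 0.16) = 7.1/0.66 = 355/33 ≈ 10.7576.

μ̂_MAP = 10.7576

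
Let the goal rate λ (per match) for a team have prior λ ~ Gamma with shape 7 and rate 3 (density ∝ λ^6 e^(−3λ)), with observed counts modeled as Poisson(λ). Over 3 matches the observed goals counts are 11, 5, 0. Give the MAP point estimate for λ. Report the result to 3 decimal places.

λ̂_MAP = 3.667

Σxᵢ = 11+5+0 = 16, with n = 3.
Posterior ∝ λ^6e^(−3λ) · λ^16e^(−3λ) = λ^22e^(−6λ), i.e. Gamma(shape=23, rate=6).
The mode of a Gamma(a, b) with a ≥ 1 (shape–rate) is (a−1)/b = 22/6 ≈ 3.667.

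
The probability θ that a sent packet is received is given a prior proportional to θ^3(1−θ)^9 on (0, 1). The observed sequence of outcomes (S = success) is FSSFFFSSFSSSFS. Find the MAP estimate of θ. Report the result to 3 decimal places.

The prior density ∝ θ^3(1−θ)^9 is the kernel of Beta(4, 10).
Data: 8 successes in 14 trials (from the sequence). The binomial likelihood contributes θ^8(1−θ)^6, so the posterior is Beta(4+8, 10+6) = Beta(12, 16).
For Beta(a, b) with a, b > 1 the mode is (a−1)/(a+b−2) = 11/26 ≈ 0.423.

θ̂_MAP = 0.423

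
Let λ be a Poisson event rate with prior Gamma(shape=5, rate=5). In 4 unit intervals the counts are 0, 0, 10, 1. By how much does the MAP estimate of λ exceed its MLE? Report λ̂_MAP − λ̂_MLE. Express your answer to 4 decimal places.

Σxᵢ = 11. Posterior is Gamma(16, 9); MAP = (16−1)/9 = 15/9 ≈ 1.66667.
MLE = x̄ = 11/4 ≈ 2.75000.
Difference = 15/9 − 11/4 = -13/12 ≈ -1.0833.

MAP − MLE = -1.0833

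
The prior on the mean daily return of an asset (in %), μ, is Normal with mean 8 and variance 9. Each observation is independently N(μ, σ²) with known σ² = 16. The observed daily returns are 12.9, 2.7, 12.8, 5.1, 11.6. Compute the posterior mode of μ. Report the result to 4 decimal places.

n = 5; x̄ = (12.9 + 2.7 + 12.8 + 5.1 + 11.6)/5 = 45.1/5 = 9.02.
For a Normal prior and Normal likelihood with known variance, the posterior is Normal; its mode equals its mean, the precision-weighted average.
Prior precision 1/σ₀² = 1/9; data precision n/σ² = 5/16 = 0.3125.
μ̂ = ((1/9)·8 + 0.3125·9.02) / (1/9 + 0.3125) = (5339/1440)/(61/144) = 5339/610 ≈ 8.7525.

μ̂_MAP = 8.7525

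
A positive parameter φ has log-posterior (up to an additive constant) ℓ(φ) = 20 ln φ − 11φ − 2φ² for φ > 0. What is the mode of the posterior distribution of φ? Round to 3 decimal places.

φ̂_MAP = 1.250

ℓ'(φ) = 20/φ − 11 − 4φ. Setting this to zero and multiplying by φ: 4φ² + 11φ − 20 = 0.
φ = (−11 + √(11² + 4·4·20)) / (2·4) = (−11 + √441) / 8 = (−11 + 21)/8 = 5/4.
ℓ''(φ) = −20/φ² − 4 < 0, confirming a maximum.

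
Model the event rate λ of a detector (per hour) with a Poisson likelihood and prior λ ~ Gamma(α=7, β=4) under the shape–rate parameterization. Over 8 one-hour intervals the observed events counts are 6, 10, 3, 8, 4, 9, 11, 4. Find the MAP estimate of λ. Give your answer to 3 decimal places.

λ̂_MAP = 5.083

Σxᵢ = 6+10+3+8+4+9+11+4 = 55, with n = 8.
Posterior ∝ λ^6e^(−4λ) · λ^55e^(−8λ) = λ^61e^(−12λ), i.e. Gamma(shape=62, rate=12).
The mode of a Gamma(a, b) with a ≥ 1 (shape–rate) is (a−1)/b = 61/12 ≈ 5.083.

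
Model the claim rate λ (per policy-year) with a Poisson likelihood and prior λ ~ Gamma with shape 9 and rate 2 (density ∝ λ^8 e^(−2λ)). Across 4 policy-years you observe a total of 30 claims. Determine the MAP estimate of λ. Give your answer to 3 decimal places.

Σxᵢ = 30, n = 4.
Posterior ∝ λ^8e^(−2λ) · λ^30e^(−4λ) = λ^38e^(−6λ), i.e. Gamma(shape=39, rate=6).
The mode of a Gamma(a, b) with a ≥ 1 (shape–rate) is (a−1)/b = 38/6 ≈ 6.333.

λ̂_MAP = 6.333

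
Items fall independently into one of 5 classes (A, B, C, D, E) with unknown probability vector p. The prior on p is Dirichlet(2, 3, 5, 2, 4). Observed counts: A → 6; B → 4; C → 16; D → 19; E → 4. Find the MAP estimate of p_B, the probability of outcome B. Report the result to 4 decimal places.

MAP estimate of p_B = 0.1000

The posterior is Dirichlet(αᵢ + nᵢ) = Dirichlet(8, 7, 21, 21, 8).
For a Dirichlet(a₁,…,a_K) with all aᵢ > 1, the mode has j-th component (aⱼ − 1)/(Σaᵢ − K).
Here Σaᵢ = 65 and K = 5, so p_B = (7 − 1)/(65 − 5) = 6/60 ≈ 0.1000.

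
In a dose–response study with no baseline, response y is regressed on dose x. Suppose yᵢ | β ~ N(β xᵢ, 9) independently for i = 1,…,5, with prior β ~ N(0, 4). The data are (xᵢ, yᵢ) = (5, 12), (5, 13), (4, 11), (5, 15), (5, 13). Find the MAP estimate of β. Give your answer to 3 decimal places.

β̂_MAP = 2.613

log p(β | y) = −Σ(yᵢ − βxᵢ)²/(2·9) − β²/(2·4) + const.
Setting the derivative to zero: Σxᵢ(yᵢ − βxᵢ)/9 − β/4 = 0, so β = Σxᵢyᵢ / (Σxᵢ² + σ²/τ²).
Σxᵢyᵢ = 5·12 + 5·13 + 4·11 + 5·15 + 5·13 = 309; Σxᵢ² = 116; σ²/τ² = 2.25.
β̂_MAP = 309 / (116 + 2.25) = 309/118.25 ≈ 2.613.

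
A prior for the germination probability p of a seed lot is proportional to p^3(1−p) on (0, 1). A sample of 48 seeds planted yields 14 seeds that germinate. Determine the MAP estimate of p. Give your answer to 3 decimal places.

The prior density ∝ p^3(1−p)^1 is the kernel of Beta(4, 2).
Data: 14 successes in 48 trials. The binomial likelihood contributes p^14(1−p)^34, so the posterior is Beta(4+14, 2+34) = Beta(18, 36).
For Beta(a, b) with a, b > 1 the mode is (a−1)/(a+b−2) = 17/52 ≈ 0.327.

p̂_MAP = 0.327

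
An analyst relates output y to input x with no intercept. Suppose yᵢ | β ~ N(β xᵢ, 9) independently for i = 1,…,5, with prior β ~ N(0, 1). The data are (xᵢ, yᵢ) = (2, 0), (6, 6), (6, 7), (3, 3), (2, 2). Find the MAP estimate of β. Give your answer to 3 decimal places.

log p(β | y) = −Σ(yᵢ − βxᵢ)²/(2·9) − β²/(2·1) + const.
Setting the derivative to zero: Σxᵢ(yᵢ − βxᵢ)/9 − β/1 = 0, so β = Σxᵢyᵢ / (Σxᵢ² + σ²/τ²).
Σxᵢyᵢ = 2·0 + 6·6 + 6·7 + 3·3 + 2·2 = 91; Σxᵢ² = 89; σ²/τ² = 9.
β̂_MAP = 91 / (89 + 9) = 91/98 ≈ 0.929.

β̂_MAP = 0.929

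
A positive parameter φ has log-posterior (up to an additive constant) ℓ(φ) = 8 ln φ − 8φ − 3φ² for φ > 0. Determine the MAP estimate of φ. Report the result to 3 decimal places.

ℓ'(φ) = 8/φ − 8 − 6φ. Setting this to zero and multiplying by φ: 6φ² + 8φ − 8 = 0.
φ = (−8 + √(8² + 4·6·8)) / (2·6) = (−8 + √256) / 12 = (−8 + 16)/12 = 2/3.
ℓ''(φ) = −8/φ² − 6 < 0, confirming a maximum.

φ̂_MAP = 0.667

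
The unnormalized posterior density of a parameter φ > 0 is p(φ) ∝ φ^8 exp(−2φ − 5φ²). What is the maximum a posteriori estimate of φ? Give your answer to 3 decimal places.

ℓ'(φ) = 8/φ − 2 − 10φ. Setting this to zero and multiplying by φ: 10φ² + 2φ − 8 = 0.
φ = (−2 + √(2² + 4·10·8)) / (2·10) = (−2 + √324) / 20 = (−2 + 18)/20 = 4/5.
ℓ''(φ) = −8/φ² − 10 < 0, confirming a maximum.

φ̂_MAP = 0.800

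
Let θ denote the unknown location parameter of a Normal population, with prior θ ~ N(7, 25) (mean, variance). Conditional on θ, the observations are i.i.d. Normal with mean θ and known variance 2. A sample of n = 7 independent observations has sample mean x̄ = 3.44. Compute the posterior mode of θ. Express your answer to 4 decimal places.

θ̂_MAP = 3.4802

n = 7, x̄ = 3.44.
For a Normal prior and Normal likelihood with known variance, the posterior is Normal; its mode equals its mean, the precision-weighted average.
Prior precision 1/σ₀² = 1/25 = 0.04; data precision n/σ² = 7/2 = 3.5.
θ̂ = (0.04·7 + 3.5·3.44) / (0.04 + 3.5) = 12.32/3.54 = 616/177 ≈ 3.4802.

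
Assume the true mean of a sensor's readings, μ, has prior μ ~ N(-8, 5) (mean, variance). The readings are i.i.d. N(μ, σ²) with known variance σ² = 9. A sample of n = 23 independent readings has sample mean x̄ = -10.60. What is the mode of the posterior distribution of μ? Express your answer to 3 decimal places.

n = 23, x̄ = -10.60.
For a Normal prior and Normal likelihood with known variance, the posterior is Normal; its mode equals its mean, the precision-weighted average.
Prior precision 1/σ₀² = 1/5 = 0.2; data precision n/σ² = 23/9.
μ̂ = (0.2·(-8) + (23/9)·(-10.6)) / (0.2 + 23/9) = (-1291/45)/(124/45) = -1291/124 ≈ -10.411.

μ̂_MAP = -10.411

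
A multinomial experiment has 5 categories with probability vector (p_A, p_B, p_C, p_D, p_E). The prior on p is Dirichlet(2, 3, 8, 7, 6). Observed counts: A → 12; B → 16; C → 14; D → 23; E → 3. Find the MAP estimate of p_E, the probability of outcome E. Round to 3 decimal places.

The posterior is Dirichlet(αᵢ + nᵢ) = Dirichlet(14, 19, 22, 30, 9).
For a Dirichlet(a₁,…,a_K) with all aᵢ > 1, the mode has j-th component (aⱼ − 1)/(Σaᵢ − K).
Here Σaᵢ = 94 and K = 5, so p_E = (9 − 1)/(94 − 5) = 8/89 ≈ 0.090.

MAP estimate of p_E = 0.090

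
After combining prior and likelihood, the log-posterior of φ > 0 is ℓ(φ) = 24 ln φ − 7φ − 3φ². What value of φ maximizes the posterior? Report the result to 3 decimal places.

ℓ'(φ) = 24/φ − 7 − 6φ. Setting this to zero and multiplying by φ: 6φ² + 7φ − 24 = 0.
φ = (−7 + √(7² + 4·6·24)) / (2·6) = (−7 + √625) / 12 = (−7 + 25)/12 = 3/2.
ℓ''(φ) = −24/φ² − 6 < 0, confirming a maximum.

φ̂_MAP = 1.500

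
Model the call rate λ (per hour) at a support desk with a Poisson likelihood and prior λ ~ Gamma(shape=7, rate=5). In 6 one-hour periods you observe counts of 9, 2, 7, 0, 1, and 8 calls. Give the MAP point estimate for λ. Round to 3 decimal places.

Σxᵢ = 9+2+7+0+1+8 = 27, with n = 6.
Posterior ∝ λ^6e^(−5λ) · λ^27e^(−6λ) = λ^33e^(−11λ), i.e. Gamma(shape=34, rate=11).
The mode of a Gamma(a, b) with a ≥ 1 (shape–rate) is (a−1)/b = 33/11 ≈ 3.000.

λ̂_MAP = 3.000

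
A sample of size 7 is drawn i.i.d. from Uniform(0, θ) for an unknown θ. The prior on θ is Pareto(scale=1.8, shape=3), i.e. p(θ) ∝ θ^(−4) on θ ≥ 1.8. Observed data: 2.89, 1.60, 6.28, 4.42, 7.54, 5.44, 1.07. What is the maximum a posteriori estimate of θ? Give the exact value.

The Uniform(0, θ) likelihood is θ^(−n) for θ ≥ max(xᵢ), zero otherwise. Here max(xᵢ) = 7.54.
Posterior ∝ θ^(−4) · θ^(−7) = θ^(−11) on θ ≥ max(1.8, 7.54) = 7.54.
This density is strictly decreasing in θ, so the posterior mode lies at the lower boundary of the support.

θ̂_MAP = 7.54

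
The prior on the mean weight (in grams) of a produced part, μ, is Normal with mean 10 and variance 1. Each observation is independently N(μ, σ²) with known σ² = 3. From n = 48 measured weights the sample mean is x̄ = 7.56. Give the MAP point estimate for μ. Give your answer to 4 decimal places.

n = 48, x̄ = 7.56.
For a Normal prior and Normal likelihood with known variance, the posterior is Normal; its mode equals its mean, the precision-weighted average.
Prior precision 1/σ₀² = 1/1 = 1; data precision n/σ² = 48/3 = 16.
μ̂ = (1·10 + 16·7.56) / (1 + 16) = 130.96/17 = 3274/425 ≈ 7.7035.

μ̂_MAP = 7.7035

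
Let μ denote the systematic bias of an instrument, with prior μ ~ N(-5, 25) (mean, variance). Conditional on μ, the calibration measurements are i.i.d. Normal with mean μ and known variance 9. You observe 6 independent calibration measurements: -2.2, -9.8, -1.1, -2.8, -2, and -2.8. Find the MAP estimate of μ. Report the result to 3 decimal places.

μ̂_MAP = -3.538

n = 6; x̄ = ((-2.2) + (-9.8) + (-1.1) + (-2.8) + (-2) + (-2.8))/6 = -20.7/6 = -3.45.
For a Normal prior and Normal likelihood with known variance, the posterior is Normal; its mode equals its mean, the precision-weighted average.
Prior precision 1/σ₀² = 1/25 = 0.04; data precision n/σ² = 6/9 = 2/3.
μ̂ = (0.04·(-5) + (2/3)·(-3.45)) / (0.04 + 2/3) = (-2.5)/(53/75) = -375/106 ≈ -3.538.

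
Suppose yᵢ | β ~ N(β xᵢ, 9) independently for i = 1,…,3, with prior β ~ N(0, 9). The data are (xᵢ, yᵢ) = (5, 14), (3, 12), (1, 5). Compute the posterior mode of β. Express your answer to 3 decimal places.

log p(β | y) = −Σ(yᵢ − βxᵢ)²/(2·9) − β²/(2·9) + const.
Setting the derivative to zero: Σxᵢ(yᵢ − βxᵢ)/9 − β/9 = 0, so β = Σxᵢyᵢ / (Σxᵢ² + σ²/τ²).
Σxᵢyᵢ = 5·14 + 3·12 + 1·5 = 111; Σxᵢ² = 35; σ²/τ² = 1.
β̂_MAP = 111 / (35 + 1) = 111/36 ≈ 3.083.

β̂_MAP = 3.083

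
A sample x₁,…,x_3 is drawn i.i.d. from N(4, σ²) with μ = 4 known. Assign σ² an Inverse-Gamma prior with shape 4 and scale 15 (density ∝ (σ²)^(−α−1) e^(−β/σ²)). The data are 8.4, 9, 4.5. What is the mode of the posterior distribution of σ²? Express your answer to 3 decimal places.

σ̂²_MAP = 5.739

Sum of squared deviations about the known mean: SS = (8.4−4)² + (9−4)² + (4.5−4)² = 44.61.
The Normal likelihood contributes (σ²)^(−n/2) exp(−SS/(2σ²)), so the posterior is Inverse-Gamma(α + n/2, β + SS/2) = Inverse-Gamma(5.5, 37.305).
The mode of Inverse-Gamma(a, b) is b/(a+1) = 37.305/6.5 ≈ 5.739.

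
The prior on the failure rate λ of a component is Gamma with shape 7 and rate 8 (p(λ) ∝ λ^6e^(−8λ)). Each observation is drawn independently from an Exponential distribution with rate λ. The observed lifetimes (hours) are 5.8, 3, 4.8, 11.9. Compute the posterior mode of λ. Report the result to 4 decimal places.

λ̂_MAP = 0.2985

The Exponential(rate=λ) likelihood is ∝ λ^n e^(−λΣtᵢ). Here n = 4 and Σtᵢ = 5.8 + 3 + 4.8 + 11.9 = 25.5.
Posterior ∝ λ^6e^(−8λ) · λ^4e^(−25.5λ) = λ^10e^(−33.5λ), i.e. Gamma(11, 33.5).
Mode = (a−1)/b = 10/33.5 ≈ 0.2985.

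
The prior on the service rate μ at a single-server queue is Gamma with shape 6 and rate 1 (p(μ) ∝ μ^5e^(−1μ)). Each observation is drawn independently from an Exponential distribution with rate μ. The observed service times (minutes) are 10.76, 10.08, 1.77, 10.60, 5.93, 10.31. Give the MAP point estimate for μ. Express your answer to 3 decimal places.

μ̂_MAP = 0.218

The Exponential(rate=μ) likelihood is ∝ μ^n e^(−μΣtᵢ). Here n = 6 and Σtᵢ = 10.76 + 10.08 + 1.77 + 10.60 + 5.93 + 10.31 = 49.45.
Posterior ∝ μ^5e^(−1μ) · μ^6e^(−49.45μ) = μ^11e^(−50.45μ), i.e. Gamma(12, 50.45).
Mode = (a−1)/b = 11/50.45 ≈ 0.218.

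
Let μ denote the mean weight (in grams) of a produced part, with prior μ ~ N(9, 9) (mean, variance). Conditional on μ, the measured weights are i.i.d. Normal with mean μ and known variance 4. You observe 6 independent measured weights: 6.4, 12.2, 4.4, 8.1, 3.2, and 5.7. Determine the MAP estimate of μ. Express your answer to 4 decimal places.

n = 6; x̄ = (6.4 + 12.2 + 4.4 + 8.1 + 3.2 + 5.7)/6 = 40/6 = 20/3 ≈ 6.6667.
For a Normal prior and Normal likelihood with known variance, the posterior is Normal; its mode equals its mean, the precision-weighted average.
Prior precision 1/σ₀² = 1/9; data precision n/σ² = 6/4 = 1.5.
μ̂ = ((1/9)·9 + 1.5·(20/3)) / (1/9 + 1.5) = 11/(29/18) = 198/29 ≈ 6.8276.

μ̂_MAP = 6.8276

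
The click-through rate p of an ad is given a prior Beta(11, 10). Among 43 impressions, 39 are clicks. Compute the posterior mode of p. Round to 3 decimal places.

p̂_MAP = 0.790

Prior: Beta(11, 10).
Data: 39 successes in 43 trials. The binomial likelihood contributes p^39(1−p)^4, so the posterior is Beta(11+39, 10+4) = Beta(50, 14).
For Beta(a, b) with a, b > 1 the mode is (a−1)/(a+b−2) = 49/62 ≈ 0.790.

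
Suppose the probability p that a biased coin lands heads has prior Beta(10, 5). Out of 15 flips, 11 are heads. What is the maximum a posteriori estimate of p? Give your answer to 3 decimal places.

Prior: Beta(10, 5).
Data: 11 successes in 15 trials. The binomial likelihood contributes p^11(1−p)^4, so the posterior is Beta(10+11, 5+4) = Beta(21, 9).
For Beta(a, b) with a, b > 1 the mode is (a−1)/(a+b−2) = 20/28 ≈ 0.714.

p̂_MAP = 0.714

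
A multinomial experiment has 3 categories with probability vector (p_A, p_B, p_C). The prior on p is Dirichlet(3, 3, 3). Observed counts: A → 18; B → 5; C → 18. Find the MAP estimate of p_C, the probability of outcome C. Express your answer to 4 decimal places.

MAP estimate of p_C = 0.4255

The posterior is Dirichlet(αᵢ + nᵢ) = Dirichlet(21, 8, 21).
For a Dirichlet(a₁,…,a_K) with all aᵢ > 1, the mode has j-th component (aⱼ − 1)/(Σaᵢ − K).
Here Σaᵢ = 50 and K = 3, so p_C = (21 − 1)/(50 − 3) = 20/47 ≈ 0.4255.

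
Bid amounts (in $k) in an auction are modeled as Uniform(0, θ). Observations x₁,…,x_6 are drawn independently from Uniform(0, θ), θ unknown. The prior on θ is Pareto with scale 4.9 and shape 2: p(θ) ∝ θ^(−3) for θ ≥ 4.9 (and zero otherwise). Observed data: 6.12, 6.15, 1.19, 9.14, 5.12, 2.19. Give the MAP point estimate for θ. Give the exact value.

θ̂_MAP = 9.14

The Uniform(0, θ) likelihood is θ^(−n) for θ ≥ max(xᵢ), zero otherwise. Here max(xᵢ) = 9.14.
Posterior ∝ θ^(−3) · θ^(−6) = θ^(−9) on θ ≥ max(4.9, 9.14) = 9.14.
This density is strictly decreasing in θ, so the posterior mode lies at the lower boundary of the support.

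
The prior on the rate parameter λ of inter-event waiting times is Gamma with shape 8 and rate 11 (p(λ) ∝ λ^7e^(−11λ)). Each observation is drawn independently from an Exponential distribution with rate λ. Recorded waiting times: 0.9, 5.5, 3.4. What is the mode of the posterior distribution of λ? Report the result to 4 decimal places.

The Exponential(rate=λ) likelihood is ∝ λ^n e^(−λΣtᵢ). Here n = 3 and Σtᵢ = 0.9 + 5.5 + 3.4 = 9.8.
Posterior ∝ λ^7e^(−11λ) · λ^3e^(−9.8λ) = λ^10e^(−20.8λ), i.e. Gamma(11, 20.8).
Mode = (a−1)/b = 10/20.8 ≈ 0.4808.

λ̂_MAP = 0.4808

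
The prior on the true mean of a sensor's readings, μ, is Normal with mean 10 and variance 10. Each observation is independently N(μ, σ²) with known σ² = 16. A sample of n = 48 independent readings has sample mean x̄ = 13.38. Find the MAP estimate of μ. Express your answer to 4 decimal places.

μ̂_MAP = 13.2710

n = 48, x̄ = 13.38.
For a Normal prior and Normal likelihood with known variance, the posterior is Normal; its mode equals its mean, the precision-weighted average.
Prior precision 1/σ₀² = 1/10 = 0.1; data precision n/σ² = 48/16 = 3.
μ̂ = (0.1·10 + 3·13.38) / (0.1 + 3) = 41.14/3.1 = 2057/155 ≈ 13.2710.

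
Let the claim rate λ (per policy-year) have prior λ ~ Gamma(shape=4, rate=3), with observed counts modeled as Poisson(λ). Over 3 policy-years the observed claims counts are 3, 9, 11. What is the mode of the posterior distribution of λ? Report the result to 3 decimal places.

λ̂_MAP = 4.333

Σxᵢ = 3+9+11 = 23, with n = 3.
Posterior ∝ λ^3e^(−3λ) · λ^23e^(−3λ) = λ^26e^(−6λ), i.e. Gamma(shape=27, rate=6).
The mode of a Gamma(a, b) with a ≥ 1 (shape–rate) is (a−1)/b = 26/6 ≈ 4.333.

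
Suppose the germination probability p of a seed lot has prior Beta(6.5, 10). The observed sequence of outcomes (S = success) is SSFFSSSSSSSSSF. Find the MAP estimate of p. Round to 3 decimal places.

p̂_MAP = 0.579

Prior: Beta(6.5, 10).
Data: 11 successes in 14 trials (from the sequence). The binomial likelihood contributes p^11(1−p)^3, so the posterior is Beta(6.5+11, 10+3) = Beta(17.5, 13).
For Beta(a, b) with a, b > 1 the mode is (a−1)/(a+b−2) = 16.5/28.5 ≈ 0.579.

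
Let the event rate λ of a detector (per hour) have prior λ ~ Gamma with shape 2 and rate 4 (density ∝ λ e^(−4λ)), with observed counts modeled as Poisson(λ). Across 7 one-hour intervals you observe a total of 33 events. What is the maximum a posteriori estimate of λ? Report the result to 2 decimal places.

λ̂_MAP = 3.09

Σxᵢ = 33, n = 7.
Posterior ∝ λe^(−4λ) · λ^33e^(−7λ) = λ^34e^(−11λ), i.e. Gamma(shape=35, rate=11).
The mode of a Gamma(a, b) with a ≥ 1 (shape–rate) is (a−1)/b = 34/11 ≈ 3.09.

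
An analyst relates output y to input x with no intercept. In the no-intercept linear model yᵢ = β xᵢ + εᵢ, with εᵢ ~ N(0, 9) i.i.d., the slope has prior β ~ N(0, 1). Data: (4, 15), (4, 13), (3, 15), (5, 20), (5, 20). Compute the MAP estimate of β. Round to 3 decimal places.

β̂_MAP = 3.570

log p(β | y) = −Σ(yᵢ − βxᵢ)²/(2·9) − β²/(2·1) + const.
Setting the derivative to zero: Σxᵢ(yᵢ − βxᵢ)/9 − β/1 = 0, so β = Σxᵢyᵢ / (Σxᵢ² + σ²/τ²).
Σxᵢyᵢ = 4·15 + 4·13 + 3·15 + 5·20 + 5·20 = 357; Σxᵢ² = 91; σ²/τ² = 9.
β̂_MAP = 357 / (91 + 9) = 357/100 ≈ 3.570.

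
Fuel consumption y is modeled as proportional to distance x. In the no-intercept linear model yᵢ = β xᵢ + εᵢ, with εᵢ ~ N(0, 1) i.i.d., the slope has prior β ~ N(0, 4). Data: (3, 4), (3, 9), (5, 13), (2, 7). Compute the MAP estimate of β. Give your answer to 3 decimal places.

β̂_MAP = 2.497

log p(β | y) = −Σ(yᵢ − βxᵢ)²/(2·1) − β²/(2·4) + const.
Setting the derivative to zero: Σxᵢ(yᵢ − βxᵢ)/1 − β/4 = 0, so β = Σxᵢyᵢ / (Σxᵢ² + σ²/τ²).
Σxᵢyᵢ = 3·4 + 3·9 + 5·13 + 2·7 = 118; Σxᵢ² = 47; σ²/τ² = 0.25.
β̂_MAP = 118 / (47 + 0.25) = 118/47.25 ≈ 2.497.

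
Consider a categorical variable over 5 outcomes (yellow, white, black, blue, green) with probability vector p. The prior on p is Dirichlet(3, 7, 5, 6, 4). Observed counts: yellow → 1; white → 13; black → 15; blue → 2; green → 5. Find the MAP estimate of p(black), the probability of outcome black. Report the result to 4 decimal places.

The posterior is Dirichlet(αᵢ + nᵢ) = Dirichlet(4, 20, 20, 8, 9).
For a Dirichlet(a₁,…,a_K) with all aᵢ > 1, the mode has j-th component (aⱼ − 1)/(Σaᵢ − K).
Here Σaᵢ = 61 and K = 5, so p(black) = (20 − 1)/(61 − 5) = 19/56 ≈ 0.3393.

MAP estimate of p(black) = 0.3393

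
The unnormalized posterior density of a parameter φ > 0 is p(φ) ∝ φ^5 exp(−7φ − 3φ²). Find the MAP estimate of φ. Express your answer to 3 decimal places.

ℓ'(φ) = 5/φ − 7 − 6φ. Setting this to zero and multiplying by φ: 6φ² + 7φ − 5 = 0.
φ = (−7 + √(7² + 4·6·5)) / (2·6) = (−7 + √169) / 12 = (−7 + 13)/12 = 1/2.
ℓ''(φ) = −5/φ² − 6 < 0, confirming a maximum.

φ̂_MAP = 0.500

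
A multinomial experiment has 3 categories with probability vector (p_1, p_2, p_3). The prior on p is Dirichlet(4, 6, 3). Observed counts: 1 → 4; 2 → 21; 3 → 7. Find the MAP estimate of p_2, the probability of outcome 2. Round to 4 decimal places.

The posterior is Dirichlet(αᵢ + nᵢ) = Dirichlet(8, 27, 10).
For a Dirichlet(a₁,…,a_K) with all aᵢ > 1, the mode has j-th component (aⱼ − 1)/(Σaᵢ − K).
Here Σaᵢ = 45 and K = 3, so p_2 = (27 − 1)/(45 − 3) = 26/42 ≈ 0.6190.

MAP estimate: 0.6190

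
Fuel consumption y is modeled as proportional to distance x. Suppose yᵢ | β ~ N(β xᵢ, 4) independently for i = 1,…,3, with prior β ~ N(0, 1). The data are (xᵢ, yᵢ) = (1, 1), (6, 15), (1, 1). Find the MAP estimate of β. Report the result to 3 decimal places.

log p(β | y) = −Σ(yᵢ − βxᵢ)²/(2·4) − β²/(2·1) + const.
Setting the derivative to zero: Σxᵢ(yᵢ − βxᵢ)/4 − β/1 = 0, so β = Σxᵢyᵢ / (Σxᵢ² + σ²/τ²).
Σxᵢyᵢ = 1·1 + 6·15 + 1·1 = 92; Σxᵢ² = 38; σ²/τ² = 4.
β̂_MAP = 92 / (38 + 4) = 92/42 ≈ 2.190.

β̂_MAP = 2.190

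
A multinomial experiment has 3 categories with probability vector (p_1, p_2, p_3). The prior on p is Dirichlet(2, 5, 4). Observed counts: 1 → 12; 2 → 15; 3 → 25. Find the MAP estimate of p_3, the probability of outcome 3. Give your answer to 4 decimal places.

MAP estimate: 0.4667

The posterior is Dirichlet(αᵢ + nᵢ) = Dirichlet(14, 20, 29).
For a Dirichlet(a₁,…,a_K) with all aᵢ > 1, the mode has j-th component (aⱼ − 1)/(Σaᵢ − K).
Here Σaᵢ = 63 and K = 3, so p_3 = (29 − 1)/(63 − 3) = 28/60 ≈ 0.4667.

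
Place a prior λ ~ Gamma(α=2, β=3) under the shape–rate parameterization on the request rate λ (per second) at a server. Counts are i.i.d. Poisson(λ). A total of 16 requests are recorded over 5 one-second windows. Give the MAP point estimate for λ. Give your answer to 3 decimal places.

Σxᵢ = 16, n = 5.
Posterior ∝ λe^(−3λ) · λ^16e^(−5λ) = λ^17e^(−8λ), i.e. Gamma(shape=18, rate=8).
The mode of a Gamma(a, b) with a ≥ 1 (shape–rate) is (a−1)/b = 17/8 ≈ 2.125.

λ̂_MAP = 2.125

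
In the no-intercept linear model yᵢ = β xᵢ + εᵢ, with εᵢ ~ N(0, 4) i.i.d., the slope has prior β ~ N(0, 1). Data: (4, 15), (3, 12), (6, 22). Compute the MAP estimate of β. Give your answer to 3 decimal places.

log p(β | y) = −Σ(yᵢ − βxᵢ)²/(2·4) − β²/(2·1) + const.
Setting the derivative to zero: Σxᵢ(yᵢ − βxᵢ)/4 − β/1 = 0, so β = Σxᵢyᵢ / (Σxᵢ² + σ²/τ²).
Σxᵢyᵢ = 4·15 + 3·12 + 6·22 = 228; Σxᵢ² = 61; σ²/τ² = 4.
β̂_MAP = 228 / (61 + 4) = 228/65 ≈ 3.508.

β̂_MAP = 3.508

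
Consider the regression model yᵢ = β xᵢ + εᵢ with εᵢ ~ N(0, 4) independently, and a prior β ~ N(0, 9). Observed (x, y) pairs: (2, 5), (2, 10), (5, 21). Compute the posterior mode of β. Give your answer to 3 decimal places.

β̂_MAP = 4.037

log p(β | y) = −Σ(yᵢ − βxᵢ)²/(2·4) − β²/(2·9) + const.
Setting the derivative to zero: Σxᵢ(yᵢ − βxᵢ)/4 − β/9 = 0, so β = Σxᵢyᵢ / (Σxᵢ² + σ²/τ²).
Σxᵢyᵢ = 2·5 + 2·10 + 5·21 = 135; Σxᵢ² = 33; σ²/τ² = 4/9.
β̂_MAP = 135 / (33 + 4/9) = 135/(301/9) = 1215/301 ≈ 4.037.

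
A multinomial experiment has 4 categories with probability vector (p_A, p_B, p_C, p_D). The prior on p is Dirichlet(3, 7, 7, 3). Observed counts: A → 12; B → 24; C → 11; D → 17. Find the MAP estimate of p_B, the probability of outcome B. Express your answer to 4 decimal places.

The posterior is Dirichlet(αᵢ + nᵢ) = Dirichlet(15, 31, 18, 20).
For a Dirichlet(a₁,…,a_K) with all aᵢ > 1, the mode has j-th component (aⱼ − 1)/(Σaᵢ − K).
Here Σaᵢ = 84 and K = 4, so p_B = (31 − 1)/(84 − 4) = 30/80 ≈ 0.3750.

MAP estimate of p_B = 0.3750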